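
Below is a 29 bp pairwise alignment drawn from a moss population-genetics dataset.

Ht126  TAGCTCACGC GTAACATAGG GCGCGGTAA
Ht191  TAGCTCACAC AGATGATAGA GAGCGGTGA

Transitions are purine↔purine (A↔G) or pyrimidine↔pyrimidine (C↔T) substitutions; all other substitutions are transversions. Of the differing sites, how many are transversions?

The sequences differ at positions 9 (G/A, transition), 11 (G/A, transition), 12 (T/G, transversion), 14 (A/T, transversion), 15 (C/G, transversion), 20 (G/A, transition), 22 (C/A, transversion), 28 (A/G, transition).
Of the 8 differences, 4 transitions and 4 transversions, so the answer is 4.

4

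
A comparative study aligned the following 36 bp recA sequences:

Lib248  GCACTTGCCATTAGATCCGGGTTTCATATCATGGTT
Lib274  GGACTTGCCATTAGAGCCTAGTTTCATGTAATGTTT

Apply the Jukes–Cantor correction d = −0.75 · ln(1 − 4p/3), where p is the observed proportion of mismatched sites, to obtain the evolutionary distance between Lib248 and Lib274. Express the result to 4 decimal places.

0.2251

Differing sites — 2:C/G; 16:T/G; 19:G/T; 20:G/A; 28:A/G; 30:C/A; 34:G/T.
p = 7/36 = 0.194444.
d = −0.75 · ln(1 − (4/3)·0.194444) = −0.75 · ln(0.740741) = −0.75 · (-0.300104) = 0.2251.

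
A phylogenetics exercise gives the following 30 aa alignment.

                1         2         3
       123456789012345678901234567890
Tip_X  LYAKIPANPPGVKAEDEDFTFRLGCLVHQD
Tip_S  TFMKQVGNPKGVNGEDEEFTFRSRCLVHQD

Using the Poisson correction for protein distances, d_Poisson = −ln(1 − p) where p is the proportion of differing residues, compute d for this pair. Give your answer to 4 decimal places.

The sequences differ at positions 1 (L/T), 2 (Y/F), 3 (A/M), 5 (I/Q), 6 (P/V), 7 (A/G), 10 (P/K), 13 (K/N), 14 (A/G), 18 (D/E), 23 (L/S), 24 (G/R).
p = 12/30 = 0.400000.
d = −ln(1 − 0.400000) = −ln(0.600000) = 0.5108.

0.5108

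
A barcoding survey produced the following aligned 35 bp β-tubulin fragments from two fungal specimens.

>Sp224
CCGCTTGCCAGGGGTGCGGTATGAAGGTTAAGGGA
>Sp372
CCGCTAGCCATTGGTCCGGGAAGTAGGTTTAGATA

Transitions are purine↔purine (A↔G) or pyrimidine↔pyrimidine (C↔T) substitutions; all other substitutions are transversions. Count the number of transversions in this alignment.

Differing sites — 6:T/A (Tv); 11:G/T (Tv); 12:G/T (Tv); 16:G/C (Tv); 20:T/G (Tv); 22:T/A (Tv); 24:A/T (Tv); 30:A/T (Tv); 33:G/A (Ti); 34:G/T (Tv).
Of the 10 differences, 1 transition and 9 transversions, so the answer is 9.

9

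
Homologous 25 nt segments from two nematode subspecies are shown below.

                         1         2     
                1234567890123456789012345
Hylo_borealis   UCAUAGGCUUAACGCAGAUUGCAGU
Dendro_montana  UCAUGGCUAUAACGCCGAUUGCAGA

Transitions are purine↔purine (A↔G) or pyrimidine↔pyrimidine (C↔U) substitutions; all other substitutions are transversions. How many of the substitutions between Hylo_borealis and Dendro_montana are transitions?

Mismatches occur at site 5 (A/G, transition), site 7 (G/C, transversion), site 8 (C/U, transition), site 9 (U/A, transversion), site 16 (A/C, transversion), site 25 (U/A, transversion).
Of the 6 differences, 2 transitions and 4 transversions, so the answer is 2.

2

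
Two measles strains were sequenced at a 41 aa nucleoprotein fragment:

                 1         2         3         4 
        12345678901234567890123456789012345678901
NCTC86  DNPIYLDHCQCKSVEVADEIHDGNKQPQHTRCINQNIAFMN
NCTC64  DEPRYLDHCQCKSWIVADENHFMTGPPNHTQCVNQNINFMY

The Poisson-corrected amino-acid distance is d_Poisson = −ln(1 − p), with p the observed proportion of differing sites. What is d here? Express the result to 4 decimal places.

The sequences differ at positions 2 (N/E), 4 (I/R), 14 (V/W), 15 (E/I), 20 (I/N), 22 (D/F), 23 (G/M), 24 (N/T), 25 (K/G), 26 (Q/P), 28 (Q/N), 31 (R/Q), 33 (I/V), 38 (A/N), 41 (N/Y).
p = 15/41 = 0.365854.
d = −ln(1 − 0.365854) = −ln(0.634146) = 0.4555.

0.4555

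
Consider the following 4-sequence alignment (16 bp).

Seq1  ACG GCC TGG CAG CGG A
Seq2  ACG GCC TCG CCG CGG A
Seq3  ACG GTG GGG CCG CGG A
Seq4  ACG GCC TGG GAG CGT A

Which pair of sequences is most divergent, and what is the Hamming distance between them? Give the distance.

6

Pairwise Hamming distances:
  Seq1 vs Seq2: 2
  Seq1 vs Seq3: 4
  Seq1 vs Seq4: 2
  Seq2 vs Seq3: 4
  Seq2 vs Seq4: 4
  Seq3 vs Seq4: 6
The largest is 6, between Seq3 and Seq4.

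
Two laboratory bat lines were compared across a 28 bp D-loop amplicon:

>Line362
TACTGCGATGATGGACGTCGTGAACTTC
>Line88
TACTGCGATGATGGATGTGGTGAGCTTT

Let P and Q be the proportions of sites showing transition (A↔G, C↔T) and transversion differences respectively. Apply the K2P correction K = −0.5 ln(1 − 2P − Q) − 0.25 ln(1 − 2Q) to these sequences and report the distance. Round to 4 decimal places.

Mismatches occur at site 16 (C→T, transition), site 19 (C→G, transversion), site 24 (A→G, transition), site 28 (C→T, transition).
Of the 4 differences, 3 transitions and 1 transversion over 28 sites: P = 3/28 = 0.107143, Q = 1/28 = 0.035714.
d = −0.5·ln(0.750000) − 0.25·ln(0.928572) = −0.5·(-0.287682) − 0.25·(-0.074107) = 0.1624.

0.1624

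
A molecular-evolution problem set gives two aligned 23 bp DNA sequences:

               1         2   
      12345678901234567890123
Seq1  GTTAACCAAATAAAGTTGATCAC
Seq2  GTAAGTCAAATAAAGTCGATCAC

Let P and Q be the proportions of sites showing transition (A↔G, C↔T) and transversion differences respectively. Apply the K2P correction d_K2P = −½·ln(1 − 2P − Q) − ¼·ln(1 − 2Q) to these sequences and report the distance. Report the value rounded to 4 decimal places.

Mismatches occur at site 3 (T/A, transversion), site 5 (A/G, transition), site 6 (C/T, transition), site 17 (T/C, transition).
Of the 4 differences, 3 transitions and 1 transversion over 23 sites: P = 3/23 = 0.130435, Q = 1/23 = 0.043478.
d = −0.5·ln(0.695652) − 0.25·ln(0.913044) = −0.5·(-0.362906) − 0.25·(-0.090971) = 0.2042.

0.2042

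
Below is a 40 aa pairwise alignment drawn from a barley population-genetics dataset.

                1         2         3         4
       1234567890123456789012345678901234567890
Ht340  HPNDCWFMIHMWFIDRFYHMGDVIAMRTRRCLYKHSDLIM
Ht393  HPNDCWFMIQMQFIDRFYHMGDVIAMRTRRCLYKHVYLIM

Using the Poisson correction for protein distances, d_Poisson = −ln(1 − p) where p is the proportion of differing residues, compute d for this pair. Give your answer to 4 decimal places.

Mismatches occur at site 10 (H↔Q), site 12 (W↔Q), site 36 (S↔V), site 37 (D↔Y).
p = 4/40 = 0.100000.
d = −ln(1 − 0.100000) = −ln(0.900000) = 0.1054.

0.1054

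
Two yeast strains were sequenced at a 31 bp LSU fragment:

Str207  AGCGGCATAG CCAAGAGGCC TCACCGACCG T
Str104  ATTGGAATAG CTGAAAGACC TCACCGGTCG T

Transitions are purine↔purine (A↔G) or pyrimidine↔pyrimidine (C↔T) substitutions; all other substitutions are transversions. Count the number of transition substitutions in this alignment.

The sequences differ at positions 2 (G/T, transversion), 3 (C/T, transition), 6 (C/A, transversion), 12 (C/T, transition), 13 (A/G, transition), 15 (G/A, transition), 18 (G/A, transition), 27 (A/G, transition), 28 (C/T, transition).
Of the 9 differences, 7 transitions and 2 transversions, so the answer is 7.

7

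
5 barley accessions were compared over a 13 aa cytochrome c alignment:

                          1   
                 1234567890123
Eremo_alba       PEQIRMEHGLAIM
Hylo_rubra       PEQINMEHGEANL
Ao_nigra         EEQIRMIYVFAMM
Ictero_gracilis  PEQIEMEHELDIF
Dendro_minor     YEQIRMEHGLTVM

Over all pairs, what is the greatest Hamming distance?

Pairwise Hamming distances:
  Eremo_alba vs Hylo_rubra: 4
  Eremo_alba vs Ao_nigra: 6
  Eremo_alba vs Ictero_gracilis: 4
  Eremo_alba vs Dendro_minor: 3
  Hylo_rubra vs Ao_nigra: 8
  Hylo_rubra vs Ictero_gracilis: 6
  Hylo_rubra vs Dendro_minor: 6
  Ao_nigra vs Ictero_gracilis: 9
  Ao_nigra vs Dendro_minor: 7
  Ictero_gracilis vs Dendro_minor: 6
The largest is 9, between Ao_nigra and Ictero_gracilis.

9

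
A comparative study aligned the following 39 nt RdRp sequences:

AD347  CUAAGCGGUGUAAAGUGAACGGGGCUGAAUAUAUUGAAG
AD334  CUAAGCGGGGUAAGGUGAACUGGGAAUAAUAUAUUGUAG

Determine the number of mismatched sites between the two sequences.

The sequences differ at positions 9 (U/G), 14 (A/G), 21 (G/U), 25 (C/A), 26 (U/A), 27 (G/U), 37 (A/U).
That gives 7 mismatches out of 39 aligned sites, so the Hamming distance is 7.

7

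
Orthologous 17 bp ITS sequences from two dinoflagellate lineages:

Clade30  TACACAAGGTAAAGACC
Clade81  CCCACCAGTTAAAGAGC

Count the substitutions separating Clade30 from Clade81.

Differing sites — 1:T/C; 2:A/C; 6:A/C; 9:G/T; 16:C/G.
That gives 5 mismatches out of 17 aligned sites, so the Hamming distance is 5.

5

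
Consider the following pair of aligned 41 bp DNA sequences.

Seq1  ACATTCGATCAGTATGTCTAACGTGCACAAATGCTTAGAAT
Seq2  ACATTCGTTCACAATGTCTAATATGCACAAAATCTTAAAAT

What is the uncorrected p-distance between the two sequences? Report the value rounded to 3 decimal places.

Differing sites — 8:A/T; 12:G/C; 13:T/A; 22:C/T; 23:G/A; 32:T/A; 33:G/T; 38:G/A.
There are 8 differences over 41 sites, so p = 8/41 = 0.195.

0.195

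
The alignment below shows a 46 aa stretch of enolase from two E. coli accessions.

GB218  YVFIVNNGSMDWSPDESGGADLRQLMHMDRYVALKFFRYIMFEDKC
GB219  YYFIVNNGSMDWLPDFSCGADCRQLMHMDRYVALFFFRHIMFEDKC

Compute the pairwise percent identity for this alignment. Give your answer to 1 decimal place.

The sequences differ at positions 2 (V/Y), 13 (S/L), 16 (E/F), 18 (G/C), 22 (L/C), 35 (K/F), 39 (Y/H).
39 of the 46 sites match, so the percent identity is 39/46 × 100 = 84.8%.

84.8%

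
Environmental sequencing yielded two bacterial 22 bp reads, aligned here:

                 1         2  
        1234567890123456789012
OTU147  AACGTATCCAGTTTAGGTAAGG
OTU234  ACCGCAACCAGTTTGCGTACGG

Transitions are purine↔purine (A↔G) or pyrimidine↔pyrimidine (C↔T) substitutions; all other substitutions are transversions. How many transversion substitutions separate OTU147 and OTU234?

Mismatches occur at site 2 (A/C, transversion), site 5 (T/C, transition), site 7 (T/A, transversion), site 15 (A/G, transition), site 16 (G/C, transversion), site 20 (A/C, transversion).
Of the 6 differences, 2 transitions and 4 transversions, so the answer is 4.

4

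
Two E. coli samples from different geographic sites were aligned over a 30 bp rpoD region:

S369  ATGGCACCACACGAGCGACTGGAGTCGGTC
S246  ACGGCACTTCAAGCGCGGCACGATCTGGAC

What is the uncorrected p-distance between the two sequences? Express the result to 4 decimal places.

0.4000

The sequences differ at positions 2 (T/C), 8 (C/T), 9 (A/T), 12 (C/A), 14 (A/C), 18 (A/G), 20 (T/A), 21 (G/C), 24 (G/T), 25 (T/C), 26 (C/T), 29 (T/A).
There are 12 differences over 30 sites, so p = 12/30 = 0.4000.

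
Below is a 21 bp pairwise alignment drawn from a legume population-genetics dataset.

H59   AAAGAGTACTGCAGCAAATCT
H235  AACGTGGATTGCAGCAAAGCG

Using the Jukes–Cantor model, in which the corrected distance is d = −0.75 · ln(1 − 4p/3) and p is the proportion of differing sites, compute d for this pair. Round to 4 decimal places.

0.3597

Differing sites — 3:A/C; 5:A/T; 7:T/G; 9:C/T; 19:T/G; 21:T/G.
p = 6/21 = 0.285714.
d = −0.75 · ln(1 − (4/3)·0.285714) = −0.75 · ln(0.619048) = −0.75 · (-0.479572) = 0.3597.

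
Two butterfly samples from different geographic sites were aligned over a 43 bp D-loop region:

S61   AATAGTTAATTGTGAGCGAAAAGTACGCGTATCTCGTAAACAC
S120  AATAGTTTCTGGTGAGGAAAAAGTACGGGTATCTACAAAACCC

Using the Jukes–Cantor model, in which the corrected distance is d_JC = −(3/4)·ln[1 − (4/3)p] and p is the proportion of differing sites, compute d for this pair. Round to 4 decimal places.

Mismatches occur at site 8 (A→T), site 9 (A→C), site 11 (T→G), site 17 (C→G), site 18 (G→A), site 28 (C→G), site 35 (C→A), site 36 (G→C), site 37 (T→A), site 42 (A→C).
p = 10/43 = 0.232558.
d = −0.75 · ln(1 − (4/3)·0.232558) = −0.75 · ln(0.689923) = −0.75 · (-0.371175) = 0.2784.

0.2784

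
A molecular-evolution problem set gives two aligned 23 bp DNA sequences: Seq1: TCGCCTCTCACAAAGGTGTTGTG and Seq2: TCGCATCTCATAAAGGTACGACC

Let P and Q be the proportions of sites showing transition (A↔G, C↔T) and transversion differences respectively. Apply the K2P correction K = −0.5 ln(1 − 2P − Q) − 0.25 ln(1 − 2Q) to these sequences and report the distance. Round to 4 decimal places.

The sequences differ at positions 5 (C/A, transversion), 11 (C/T, transition), 18 (G/A, transition), 19 (T/C, transition), 20 (T/G, transversion), 21 (G/A, transition), 22 (T/C, transition), 23 (G/C, transversion).
Of the 8 differences, 5 transitions and 3 transversions over 23 sites: P = 5/23 = 0.217391, Q = 3/23 = 0.130435.
d = −0.5·ln(0.434783) − 0.25·ln(0.739130) = −0.5·(-0.832908) − 0.25·(-0.302281) = 0.4920.

0.4920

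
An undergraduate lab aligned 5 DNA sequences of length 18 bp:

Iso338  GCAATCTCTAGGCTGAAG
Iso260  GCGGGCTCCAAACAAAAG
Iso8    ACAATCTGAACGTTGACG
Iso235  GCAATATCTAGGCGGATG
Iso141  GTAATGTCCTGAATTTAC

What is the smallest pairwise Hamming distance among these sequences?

3

Pairwise Hamming distances:
  Iso338 vs Iso260: 8
  Iso338 vs Iso8: 6
  Iso338 vs Iso235: 3
  Iso338 vs Iso141: 9
  Iso260 vs Iso8: 12
  Iso260 vs Iso235: 10
  Iso260 vs Iso141: 12
  Iso8 vs Iso235: 8
  Iso8 vs Iso141: 13
  Iso235 vs Iso141: 11
The smallest is 3, between Iso338 and Iso235.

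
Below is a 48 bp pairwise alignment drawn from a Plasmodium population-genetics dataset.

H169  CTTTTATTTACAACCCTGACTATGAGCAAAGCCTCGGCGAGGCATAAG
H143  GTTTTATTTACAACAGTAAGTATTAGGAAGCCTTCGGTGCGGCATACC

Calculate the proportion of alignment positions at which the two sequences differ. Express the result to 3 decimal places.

0.292

Differing sites — 1:C/G; 15:C/A; 16:C/G; 18:G/A; 20:C/G; 24:G/T; 27:C/G; 30:A/G; 31:G/C; 33:C/T; 38:C/T; 40:A/C; 47:A/C; 48:G/C.
There are 14 differences over 48 sites, so p = 14/48 = 0.292.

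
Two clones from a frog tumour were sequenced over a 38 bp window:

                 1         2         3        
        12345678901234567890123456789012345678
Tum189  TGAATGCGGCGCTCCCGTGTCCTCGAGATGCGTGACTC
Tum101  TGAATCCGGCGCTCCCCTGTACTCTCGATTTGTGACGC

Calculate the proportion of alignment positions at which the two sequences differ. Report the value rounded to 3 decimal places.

0.211

Differing sites — 6:G/C; 17:G/C; 21:C/A; 25:G/T; 26:A/C; 30:G/T; 31:C/T; 37:T/G.
There are 8 differences over 38 sites, so p = 8/38 = 0.211.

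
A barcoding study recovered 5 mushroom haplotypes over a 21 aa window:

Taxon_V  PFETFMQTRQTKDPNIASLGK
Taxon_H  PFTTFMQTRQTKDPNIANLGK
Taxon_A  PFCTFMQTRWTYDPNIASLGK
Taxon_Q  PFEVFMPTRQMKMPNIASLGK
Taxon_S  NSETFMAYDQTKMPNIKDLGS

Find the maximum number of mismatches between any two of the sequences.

Pairwise Hamming distances:
  Taxon_V vs Taxon_H: 2
  Taxon_V vs Taxon_A: 3
  Taxon_V vs Taxon_Q: 4
  Taxon_V vs Taxon_S: 9
  Taxon_H vs Taxon_A: 4
  Taxon_H vs Taxon_Q: 6
  Taxon_H vs Taxon_S: 10
  Taxon_A vs Taxon_Q: 7
  Taxon_A vs Taxon_S: 12
  Taxon_Q vs Taxon_S: 10
The largest is 12, between Taxon_A and Taxon_S.

12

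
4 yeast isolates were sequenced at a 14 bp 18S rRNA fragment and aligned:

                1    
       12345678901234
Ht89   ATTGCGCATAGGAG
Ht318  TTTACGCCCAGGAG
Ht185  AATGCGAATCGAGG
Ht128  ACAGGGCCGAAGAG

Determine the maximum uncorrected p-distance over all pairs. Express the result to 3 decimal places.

Pairwise Hamming distances:
  Ht89 vs Ht318: 4
  Ht89 vs Ht185: 5
  Ht89 vs Ht128: 6
  Ht318 vs Ht185: 9
  Ht318 vs Ht128: 7
  Ht185 vs Ht128: 10
The largest is 10 mismatches, between Ht185 and Ht128; p = 10/14 = 0.714.

0.714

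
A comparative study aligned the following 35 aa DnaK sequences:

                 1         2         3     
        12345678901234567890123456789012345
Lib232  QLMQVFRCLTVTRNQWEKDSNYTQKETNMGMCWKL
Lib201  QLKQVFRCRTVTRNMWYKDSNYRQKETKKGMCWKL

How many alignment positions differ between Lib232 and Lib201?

7

Mismatches occur at site 3 (M↔K), site 9 (L↔R), site 15 (Q↔M), site 17 (E↔Y), site 23 (T↔R), site 28 (N↔K), site 29 (M↔K).
That gives 7 mismatches out of 35 aligned sites, so the Hamming distance is 7.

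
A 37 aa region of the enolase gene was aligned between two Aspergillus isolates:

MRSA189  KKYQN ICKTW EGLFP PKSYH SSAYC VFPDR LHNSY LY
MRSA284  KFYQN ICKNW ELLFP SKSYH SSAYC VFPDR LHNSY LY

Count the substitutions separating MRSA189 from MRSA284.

4

Mismatches occur at site 2 (K/F), site 9 (T/N), site 12 (G/L), site 16 (P/S).
That gives 4 mismatches out of 37 aligned sites, so the Hamming distance is 4.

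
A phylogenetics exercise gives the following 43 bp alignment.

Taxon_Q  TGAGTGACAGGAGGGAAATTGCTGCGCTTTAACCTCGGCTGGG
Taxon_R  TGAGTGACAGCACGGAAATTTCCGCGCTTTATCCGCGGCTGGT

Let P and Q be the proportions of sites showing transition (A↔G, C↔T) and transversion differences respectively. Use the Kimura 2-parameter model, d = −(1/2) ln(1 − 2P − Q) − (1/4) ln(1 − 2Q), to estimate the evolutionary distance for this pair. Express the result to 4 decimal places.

0.1847

The sequences differ at positions 11 (G/C, transversion), 13 (G/C, transversion), 21 (G/T, transversion), 23 (T/C, transition), 32 (A/T, transversion), 35 (T/G, transversion), 43 (G/T, transversion).
Of the 7 differences, 1 transition and 6 transversions over 43 sites: P = 1/43 = 0.023256, Q = 6/43 = 0.139535.
d = −0.5·ln(0.813953) − 0.25·ln(0.720930) = −0.5·(-0.205853) − 0.25·(-0.327213) = 0.1847.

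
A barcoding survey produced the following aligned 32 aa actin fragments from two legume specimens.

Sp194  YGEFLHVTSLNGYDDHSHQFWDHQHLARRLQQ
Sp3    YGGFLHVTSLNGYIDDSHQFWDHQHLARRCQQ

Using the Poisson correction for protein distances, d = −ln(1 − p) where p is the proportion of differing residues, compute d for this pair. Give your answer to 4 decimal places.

The sequences differ at positions 3 (E/G), 14 (D/I), 16 (H/D), 30 (L/C).
p = 4/32 = 0.125000.
d = −ln(1 − 0.125000) = −ln(0.875000) = 0.1335.

0.1335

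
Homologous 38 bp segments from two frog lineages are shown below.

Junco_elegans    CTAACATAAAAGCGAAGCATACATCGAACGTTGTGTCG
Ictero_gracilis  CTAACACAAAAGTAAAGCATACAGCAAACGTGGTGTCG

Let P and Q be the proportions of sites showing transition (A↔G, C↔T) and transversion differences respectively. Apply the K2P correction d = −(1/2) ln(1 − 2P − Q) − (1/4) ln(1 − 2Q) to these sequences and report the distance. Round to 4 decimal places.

0.1805

Differing sites — 7:T/C (Ti); 13:C/T (Ti); 14:G/A (Ti); 24:T/G (Tv); 26:G/A (Ti); 32:T/G (Tv).
Of the 6 differences, 4 transitions and 2 transversions over 38 sites: P = 4/38 = 0.105263, Q = 2/38 = 0.052632.
d = −0.5·ln(0.736842) − 0.25·ln(0.894736) = −0.5·(-0.305382) − 0.25·(-0.111227) = 0.1805.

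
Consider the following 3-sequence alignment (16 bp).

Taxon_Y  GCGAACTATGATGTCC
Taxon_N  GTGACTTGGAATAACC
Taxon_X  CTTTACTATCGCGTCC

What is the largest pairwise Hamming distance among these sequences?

Pairwise Hamming distances:
  Taxon_Y vs Taxon_N: 8
  Taxon_Y vs Taxon_X: 7
  Taxon_N vs Taxon_X: 12
The largest is 12, between Taxon_N and Taxon_X.

12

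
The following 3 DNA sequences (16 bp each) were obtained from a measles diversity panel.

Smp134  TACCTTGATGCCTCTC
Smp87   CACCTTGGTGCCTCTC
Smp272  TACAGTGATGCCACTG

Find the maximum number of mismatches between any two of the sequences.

Pairwise Hamming distances:
  Smp134 vs Smp87: 2
  Smp134 vs Smp272: 4
  Smp87 vs Smp272: 6
The largest is 6, between Smp87 and Smp272.

6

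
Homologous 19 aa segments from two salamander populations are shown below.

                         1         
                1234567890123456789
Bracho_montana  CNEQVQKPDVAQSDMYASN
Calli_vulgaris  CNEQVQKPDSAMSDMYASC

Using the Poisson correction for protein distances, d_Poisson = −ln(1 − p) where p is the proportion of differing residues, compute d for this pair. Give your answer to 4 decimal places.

Mismatches occur at site 10 (V→S), site 12 (Q→M), site 19 (N→C).
p = 3/19 = 0.157895.
d = −ln(1 − 0.157895) = −ln(0.842105) = 0.1719.

0.1719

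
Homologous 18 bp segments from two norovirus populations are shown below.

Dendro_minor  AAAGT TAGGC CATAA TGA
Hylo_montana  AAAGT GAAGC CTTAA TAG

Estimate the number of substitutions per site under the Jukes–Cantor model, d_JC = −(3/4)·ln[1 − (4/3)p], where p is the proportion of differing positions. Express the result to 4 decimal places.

Differing sites — 6:T/G; 8:G/A; 12:A/T; 17:G/A; 18:A/G.
p = 5/18 = 0.277778.
d = −0.75 · ln(1 − (4/3)·0.277778) = −0.75 · ln(0.629629) = −0.75 · (-0.462625) = 0.3470.

0.3470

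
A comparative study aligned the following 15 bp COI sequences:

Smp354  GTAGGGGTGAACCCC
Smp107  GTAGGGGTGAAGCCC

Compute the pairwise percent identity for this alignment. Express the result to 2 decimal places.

Differing sites — 12:C/G.
14 of the 15 sites match, so the percent identity is 14/15 × 100 = 93.33%.

93.33%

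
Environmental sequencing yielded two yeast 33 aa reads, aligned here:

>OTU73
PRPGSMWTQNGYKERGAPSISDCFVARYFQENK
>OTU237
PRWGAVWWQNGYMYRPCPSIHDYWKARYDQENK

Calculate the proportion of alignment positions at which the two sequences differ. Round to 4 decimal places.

0.3939

Mismatches occur at site 3 (P→W), site 5 (S→A), site 6 (M→V), site 8 (T→W), site 13 (K→M), site 14 (E→Y), site 16 (G→P), site 17 (A→C), site 21 (S→H), site 23 (C→Y), site 24 (F→W), site 25 (V→K), site 29 (F→D).
There are 13 differences over 33 sites, so p = 13/33 = 0.3939.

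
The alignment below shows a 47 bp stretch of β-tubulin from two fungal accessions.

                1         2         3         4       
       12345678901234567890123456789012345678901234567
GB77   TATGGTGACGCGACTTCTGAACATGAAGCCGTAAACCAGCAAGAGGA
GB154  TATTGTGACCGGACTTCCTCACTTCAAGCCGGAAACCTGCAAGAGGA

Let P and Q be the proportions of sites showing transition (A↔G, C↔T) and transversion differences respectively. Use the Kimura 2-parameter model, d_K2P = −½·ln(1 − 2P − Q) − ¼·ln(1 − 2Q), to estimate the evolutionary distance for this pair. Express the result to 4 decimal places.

0.2540

Mismatches occur at site 4 (G↔T, transversion), site 10 (G↔C, transversion), site 11 (C↔G, transversion), site 18 (T↔C, transition), site 19 (G↔T, transversion), site 20 (A↔C, transversion), site 23 (A↔T, transversion), site 25 (G↔C, transversion), site 32 (T↔G, transversion), site 38 (A↔T, transversion).
Of the 10 differences, 1 transition and 9 transversions over 47 sites: P = 1/47 = 0.021277, Q = 9/47 = 0.191489.
d = −0.5·ln(0.765957) − 0.25·ln(0.617022) = −0.5·(-0.266629) − 0.25·(-0.482851) = 0.2540.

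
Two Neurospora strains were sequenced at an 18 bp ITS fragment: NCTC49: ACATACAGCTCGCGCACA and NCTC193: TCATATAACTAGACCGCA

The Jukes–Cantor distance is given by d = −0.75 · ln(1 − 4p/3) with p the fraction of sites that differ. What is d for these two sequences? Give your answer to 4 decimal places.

Differing sites — 1:A/T; 6:C/T; 8:G/A; 11:C/A; 13:C/A; 14:G/C; 16:A/G.
p = 7/18 = 0.388889.
d = −0.75 · ln(1 − (4/3)·0.388889) = −0.75 · ln(0.481481) = −0.75 · (-0.730889) = 0.5482.

0.5482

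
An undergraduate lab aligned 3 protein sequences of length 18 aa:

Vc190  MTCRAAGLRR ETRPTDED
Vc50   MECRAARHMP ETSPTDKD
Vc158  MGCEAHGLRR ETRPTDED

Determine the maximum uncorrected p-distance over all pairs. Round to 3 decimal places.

Pairwise Hamming distances:
  Vc190 vs Vc50: 7
  Vc190 vs Vc158: 3
  Vc50 vs Vc158: 9
The largest is 9 mismatches, between Vc50 and Vc158; p = 9/18 = 0.500.

0.500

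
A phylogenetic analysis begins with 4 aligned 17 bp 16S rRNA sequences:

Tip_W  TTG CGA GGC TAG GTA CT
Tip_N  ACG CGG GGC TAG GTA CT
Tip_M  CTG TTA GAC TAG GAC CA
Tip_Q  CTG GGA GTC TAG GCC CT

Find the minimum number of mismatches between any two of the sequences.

3

Pairwise Hamming distances:
  Tip_W vs Tip_N: 3
  Tip_W vs Tip_M: 7
  Tip_W vs Tip_Q: 5
  Tip_N vs Tip_M: 9
  Tip_N vs Tip_Q: 7
  Tip_M vs Tip_Q: 5
The smallest is 3, between Tip_W and Tip_N.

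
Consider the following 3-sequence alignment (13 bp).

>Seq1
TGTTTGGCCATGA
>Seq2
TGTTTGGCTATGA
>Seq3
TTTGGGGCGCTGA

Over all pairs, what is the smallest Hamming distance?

1

Pairwise Hamming distances:
  Seq1 vs Seq2: 1
  Seq1 vs Seq3: 5
  Seq2 vs Seq3: 5
The smallest is 1, between Seq1 and Seq2.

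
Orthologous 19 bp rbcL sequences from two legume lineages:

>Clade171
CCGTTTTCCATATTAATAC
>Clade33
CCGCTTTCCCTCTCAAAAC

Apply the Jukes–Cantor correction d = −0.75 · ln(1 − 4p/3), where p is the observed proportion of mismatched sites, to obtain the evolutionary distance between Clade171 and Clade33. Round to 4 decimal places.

0.3241

Mismatches occur at site 4 (T/C), site 10 (A/C), site 12 (A/C), site 14 (T/C), site 17 (T/A).
p = 5/19 = 0.263158.
d = −0.75 · ln(1 − (4/3)·0.263158) = −0.75 · ln(0.649123) = −0.75 · (-0.432133) = 0.3241.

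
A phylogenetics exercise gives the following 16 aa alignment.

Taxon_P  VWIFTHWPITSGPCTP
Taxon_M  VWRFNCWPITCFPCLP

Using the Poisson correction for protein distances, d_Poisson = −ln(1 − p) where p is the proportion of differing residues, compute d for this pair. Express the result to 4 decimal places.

Differing sites — 3:I/R; 5:T/N; 6:H/C; 11:S/C; 12:G/F; 15:T/L.
p = 6/16 = 0.375000.
d = −ln(1 − 0.375000) = −ln(0.625000) = 0.4700.

0.4700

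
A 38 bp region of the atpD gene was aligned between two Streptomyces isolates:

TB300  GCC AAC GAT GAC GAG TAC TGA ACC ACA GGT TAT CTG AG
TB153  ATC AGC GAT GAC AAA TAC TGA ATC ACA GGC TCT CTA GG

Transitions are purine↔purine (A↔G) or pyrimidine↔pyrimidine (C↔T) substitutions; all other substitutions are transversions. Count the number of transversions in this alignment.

Differing sites — 1:G/A (Ti); 2:C/T (Ti); 5:A/G (Ti); 13:G/A (Ti); 15:G/A (Ti); 23:C/T (Ti); 30:T/C (Ti); 32:A/C (Tv); 36:G/A (Ti); 37:A/G (Ti).
Of the 10 differences, 9 transitions and 1 transversion, so the answer is 1.

1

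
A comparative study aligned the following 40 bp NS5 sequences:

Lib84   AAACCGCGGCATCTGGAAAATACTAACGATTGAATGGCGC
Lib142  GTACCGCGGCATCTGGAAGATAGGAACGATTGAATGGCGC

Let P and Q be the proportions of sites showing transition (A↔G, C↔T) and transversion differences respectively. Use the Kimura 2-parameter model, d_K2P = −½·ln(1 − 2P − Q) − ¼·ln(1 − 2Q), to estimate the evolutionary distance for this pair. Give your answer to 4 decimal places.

0.1368

The sequences differ at positions 1 (A/G, transition), 2 (A/T, transversion), 19 (A/G, transition), 23 (C/G, transversion), 24 (T/G, transversion).
Of the 5 differences, 2 transitions and 3 transversions over 40 sites: P = 2/40 = 0.050000, Q = 3/40 = 0.075000.
d = −0.5·ln(0.825000) − 0.25·ln(0.850000) = −0.5·(-0.192372) − 0.25·(-0.162519) = 0.1368.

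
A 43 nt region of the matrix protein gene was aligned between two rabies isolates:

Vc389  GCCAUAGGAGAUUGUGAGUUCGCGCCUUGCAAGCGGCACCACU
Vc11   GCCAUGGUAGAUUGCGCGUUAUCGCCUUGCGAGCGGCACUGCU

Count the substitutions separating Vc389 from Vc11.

The sequences differ at positions 6 (A/G), 8 (G/U), 15 (U/C), 17 (A/C), 21 (C/A), 22 (G/U), 31 (A/G), 40 (C/U), 41 (A/G).
That gives 9 mismatches out of 43 aligned sites, so the Hamming distance is 9.

9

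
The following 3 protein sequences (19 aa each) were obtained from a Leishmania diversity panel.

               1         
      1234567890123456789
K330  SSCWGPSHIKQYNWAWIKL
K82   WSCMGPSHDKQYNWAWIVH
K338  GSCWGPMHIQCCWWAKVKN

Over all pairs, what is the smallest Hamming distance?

Pairwise Hamming distances:
  K330 vs K82: 5
  K330 vs K338: 9
  K82 vs K338: 12
The smallest is 5, between K330 and K82.

5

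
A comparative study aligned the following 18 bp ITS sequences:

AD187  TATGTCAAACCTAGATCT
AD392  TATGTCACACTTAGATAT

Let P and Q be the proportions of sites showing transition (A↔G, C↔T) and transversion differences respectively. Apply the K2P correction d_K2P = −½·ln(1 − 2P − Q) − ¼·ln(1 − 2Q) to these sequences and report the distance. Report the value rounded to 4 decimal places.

0.1885

The sequences differ at positions 8 (A/C, transversion), 11 (C/T, transition), 17 (C/A, transversion).
Of the 3 differences, 1 transition and 2 transversions over 18 sites: P = 1/18 = 0.055556, Q = 2/18 = 0.111111.
d = −0.5·ln(0.777777) − 0.25·ln(0.777778) = −0.5·(-0.251315) − 0.25·(-0.251314) = 0.1885.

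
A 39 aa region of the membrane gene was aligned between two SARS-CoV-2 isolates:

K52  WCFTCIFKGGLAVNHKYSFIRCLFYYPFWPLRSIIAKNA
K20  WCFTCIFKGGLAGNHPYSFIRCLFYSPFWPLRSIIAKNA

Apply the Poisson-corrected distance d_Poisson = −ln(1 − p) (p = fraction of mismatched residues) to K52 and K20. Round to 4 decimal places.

Mismatches occur at site 13 (V/G), site 16 (K/P), site 26 (Y/S).
p = 3/39 = 0.076923.
d = −ln(1 − 0.076923) = −ln(0.923077) = 0.0800.

0.0800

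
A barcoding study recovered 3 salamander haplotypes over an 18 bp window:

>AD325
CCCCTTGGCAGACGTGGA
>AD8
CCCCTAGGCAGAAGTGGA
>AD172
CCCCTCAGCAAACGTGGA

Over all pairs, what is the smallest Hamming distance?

Pairwise Hamming distances:
  AD325 vs AD8: 2
  AD325 vs AD172: 3
  AD8 vs AD172: 4
The smallest is 2, between AD325 and AD8.

2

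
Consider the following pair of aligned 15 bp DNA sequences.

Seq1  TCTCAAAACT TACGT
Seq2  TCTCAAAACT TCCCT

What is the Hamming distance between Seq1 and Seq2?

The sequences differ at positions 12 (A/C), 14 (G/C).
That gives 2 mismatches out of 15 aligned sites, so the Hamming distance is 2.

2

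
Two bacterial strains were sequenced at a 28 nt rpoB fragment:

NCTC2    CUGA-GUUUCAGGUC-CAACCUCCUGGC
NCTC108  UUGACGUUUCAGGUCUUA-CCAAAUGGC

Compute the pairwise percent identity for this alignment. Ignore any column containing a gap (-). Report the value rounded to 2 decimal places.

Excluding the 3 gap columns leaves 25 comparable sites.
The sequences differ at positions 1 (C/U), 17 (C/U), 22 (U/A), 23 (C/A), 24 (C/A).
20 of the 25 comparable sites match, so the percent identity is 20/25 × 100 = 80.00%.

80.00%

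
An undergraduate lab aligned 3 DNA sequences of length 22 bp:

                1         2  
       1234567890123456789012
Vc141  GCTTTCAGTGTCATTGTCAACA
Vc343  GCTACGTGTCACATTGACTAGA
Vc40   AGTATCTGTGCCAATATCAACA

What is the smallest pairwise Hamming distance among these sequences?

Pairwise Hamming distances:
  Vc141 vs Vc343: 9
  Vc141 vs Vc40: 7
  Vc343 vs Vc40: 11
The smallest is 7, between Vc141 and Vc40.

7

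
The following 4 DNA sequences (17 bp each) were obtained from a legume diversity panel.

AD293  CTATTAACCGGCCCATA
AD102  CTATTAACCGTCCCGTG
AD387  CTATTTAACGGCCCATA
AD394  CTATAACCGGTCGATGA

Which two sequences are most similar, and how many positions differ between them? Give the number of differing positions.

Pairwise Hamming distances:
  AD293 vs AD102: 3
  AD293 vs AD387: 2
  AD293 vs AD394: 8
  AD102 vs AD387: 5
  AD102 vs AD394: 8
  AD387 vs AD394: 10
The smallest is 2, between AD293 and AD387.

2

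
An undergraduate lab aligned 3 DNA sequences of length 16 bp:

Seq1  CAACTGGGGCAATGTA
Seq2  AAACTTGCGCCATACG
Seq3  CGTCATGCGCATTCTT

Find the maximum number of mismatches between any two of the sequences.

Pairwise Hamming distances:
  Seq1 vs Seq2: 7
  Seq1 vs Seq3: 8
  Seq2 vs Seq3: 9
The largest is 9, between Seq2 and Seq3.

9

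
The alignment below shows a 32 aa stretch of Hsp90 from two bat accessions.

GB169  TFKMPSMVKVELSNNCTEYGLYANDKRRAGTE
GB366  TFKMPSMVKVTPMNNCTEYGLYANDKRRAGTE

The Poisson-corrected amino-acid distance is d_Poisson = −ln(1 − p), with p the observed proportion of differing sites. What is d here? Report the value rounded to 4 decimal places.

The sequences differ at positions 11 (E/T), 12 (L/P), 13 (S/M).
p = 3/32 = 0.093750.
d = −ln(1 − 0.093750) = −ln(0.906250) = 0.0984.

0.0984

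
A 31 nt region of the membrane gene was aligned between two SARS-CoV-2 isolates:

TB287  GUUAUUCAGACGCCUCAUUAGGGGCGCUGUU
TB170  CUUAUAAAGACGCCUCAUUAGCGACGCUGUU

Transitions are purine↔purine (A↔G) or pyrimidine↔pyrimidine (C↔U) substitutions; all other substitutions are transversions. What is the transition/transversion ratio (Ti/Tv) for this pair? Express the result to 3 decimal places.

The sequences differ at positions 1 (G/C, transversion), 6 (U/A, transversion), 7 (C/A, transversion), 22 (G/C, transversion), 24 (G/A, transition).
Of the 5 differences, 1 transition and 4 transversions, so Ti/Tv = 1/4 = 0.250.

0.250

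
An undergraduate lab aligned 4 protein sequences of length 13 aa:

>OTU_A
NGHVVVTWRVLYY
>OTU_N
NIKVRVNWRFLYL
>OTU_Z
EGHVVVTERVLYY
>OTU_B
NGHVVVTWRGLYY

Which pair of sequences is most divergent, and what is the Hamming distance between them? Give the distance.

8

Pairwise Hamming distances:
  OTU_A vs OTU_N: 6
  OTU_A vs OTU_Z: 2
  OTU_A vs OTU_B: 1
  OTU_N vs OTU_Z: 8
  OTU_N vs OTU_B: 6
  OTU_Z vs OTU_B: 3
The largest is 8, between OTU_N and OTU_Z.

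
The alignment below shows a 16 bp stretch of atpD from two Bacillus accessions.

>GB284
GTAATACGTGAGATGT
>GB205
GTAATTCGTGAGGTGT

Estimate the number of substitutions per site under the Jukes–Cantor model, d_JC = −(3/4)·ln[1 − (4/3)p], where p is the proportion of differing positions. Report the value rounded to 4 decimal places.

0.1367

Mismatches occur at site 6 (A↔T), site 13 (A↔G).
p = 2/16 = 0.125000.
d = −0.75 · ln(1 − (4/3)·0.125000) = −0.75 · ln(0.833333) = −0.75 · (-0.182322) = 0.1367.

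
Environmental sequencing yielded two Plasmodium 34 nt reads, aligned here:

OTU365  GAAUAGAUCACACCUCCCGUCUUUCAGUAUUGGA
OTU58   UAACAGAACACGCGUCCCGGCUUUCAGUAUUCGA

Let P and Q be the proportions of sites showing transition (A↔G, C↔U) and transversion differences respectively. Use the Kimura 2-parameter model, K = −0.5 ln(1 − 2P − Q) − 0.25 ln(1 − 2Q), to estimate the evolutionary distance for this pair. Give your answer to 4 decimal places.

The sequences differ at positions 1 (G/U, transversion), 4 (U/C, transition), 8 (U/A, transversion), 12 (A/G, transition), 14 (C/G, transversion), 20 (U/G, transversion), 32 (G/C, transversion).
Of the 7 differences, 2 transitions and 5 transversions over 34 sites: P = 2/34 = 0.058824, Q = 5/34 = 0.147059.
d = −0.5·ln(0.735293) − 0.25·ln(0.705882) = −0.5·(-0.307486) − 0.25·(-0.348307) = 0.2408.

0.2408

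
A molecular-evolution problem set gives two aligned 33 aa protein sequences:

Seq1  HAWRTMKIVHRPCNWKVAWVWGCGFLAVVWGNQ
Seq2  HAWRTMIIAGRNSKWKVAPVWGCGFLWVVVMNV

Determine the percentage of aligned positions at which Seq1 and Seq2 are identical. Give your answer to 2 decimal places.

Mismatches occur at site 7 (K→I), site 9 (V→A), site 10 (H→G), site 12 (P→N), site 13 (C→S), site 14 (N→K), site 19 (W→P), site 27 (A→W), site 30 (W→V), site 31 (G→M), site 33 (Q→V).
22 of the 33 sites match, so the percent identity is 22/33 × 100 = 66.67%.

66.67%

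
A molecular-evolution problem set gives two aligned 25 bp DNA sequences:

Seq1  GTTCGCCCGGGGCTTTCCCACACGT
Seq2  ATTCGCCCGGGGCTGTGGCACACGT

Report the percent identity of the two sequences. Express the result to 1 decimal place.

84.0%

The sequences differ at positions 1 (G/A), 15 (T/G), 17 (C/G), 18 (C/G).
21 of the 25 sites match, so the percent identity is 21/25 × 100 = 84.0%.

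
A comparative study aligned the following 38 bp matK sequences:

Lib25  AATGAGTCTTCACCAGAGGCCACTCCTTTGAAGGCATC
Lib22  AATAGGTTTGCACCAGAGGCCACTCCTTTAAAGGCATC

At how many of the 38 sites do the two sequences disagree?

Mismatches occur at site 4 (G/A), site 5 (A/G), site 8 (C/T), site 10 (T/G), site 30 (G/A).
That gives 5 mismatches out of 38 aligned sites, so the Hamming distance is 5.

5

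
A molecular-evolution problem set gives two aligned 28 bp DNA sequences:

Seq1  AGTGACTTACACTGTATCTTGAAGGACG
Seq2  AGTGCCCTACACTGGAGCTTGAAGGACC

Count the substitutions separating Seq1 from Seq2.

The sequences differ at positions 5 (A/C), 7 (T/C), 15 (T/G), 17 (T/G), 28 (G/C).
That gives 5 mismatches out of 28 aligned sites, so the Hamming distance is 5.

5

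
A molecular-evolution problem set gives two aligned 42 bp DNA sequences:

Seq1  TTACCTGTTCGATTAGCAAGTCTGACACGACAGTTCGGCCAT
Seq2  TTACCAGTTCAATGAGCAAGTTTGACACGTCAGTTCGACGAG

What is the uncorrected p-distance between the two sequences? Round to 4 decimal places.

The sequences differ at positions 6 (T/A), 11 (G/A), 14 (T/G), 22 (C/T), 30 (A/T), 38 (G/A), 40 (C/G), 42 (T/G).
There are 8 differences over 42 sites, so p = 8/42 = 0.1905.

0.1905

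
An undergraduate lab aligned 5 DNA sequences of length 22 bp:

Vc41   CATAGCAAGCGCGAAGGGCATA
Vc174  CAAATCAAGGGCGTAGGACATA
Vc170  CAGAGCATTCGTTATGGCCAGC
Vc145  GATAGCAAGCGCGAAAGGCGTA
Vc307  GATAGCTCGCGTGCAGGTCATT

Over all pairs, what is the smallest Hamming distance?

Pairwise Hamming distances:
  Vc41 vs Vc174: 5
  Vc41 vs Vc170: 9
  Vc41 vs Vc145: 3
  Vc41 vs Vc307: 7
  Vc174 vs Vc170: 12
  Vc174 vs Vc145: 8
  Vc174 vs Vc307: 10
  Vc170 vs Vc145: 12
  Vc170 vs Vc307: 11
  Vc145 vs Vc307: 8
The smallest is 3, between Vc41 and Vc145.

3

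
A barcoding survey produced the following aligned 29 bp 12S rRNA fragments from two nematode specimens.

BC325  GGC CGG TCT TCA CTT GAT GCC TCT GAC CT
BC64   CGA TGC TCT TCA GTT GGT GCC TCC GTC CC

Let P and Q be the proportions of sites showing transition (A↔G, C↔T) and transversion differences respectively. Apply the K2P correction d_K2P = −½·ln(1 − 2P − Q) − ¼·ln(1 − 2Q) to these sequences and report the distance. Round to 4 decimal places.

The sequences differ at positions 1 (G/C, transversion), 3 (C/A, transversion), 4 (C/T, transition), 6 (G/C, transversion), 13 (C/G, transversion), 17 (A/G, transition), 24 (T/C, transition), 26 (A/T, transversion), 29 (T/C, transition).
Of the 9 differences, 4 transitions and 5 transversions over 29 sites: P = 4/29 = 0.137931, Q = 5/29 = 0.172414.
d = −0.5·ln(0.551724) − 0.25·ln(0.655172) = −0.5·(-0.594707) − 0.25·(-0.422857) = 0.4031.

0.4031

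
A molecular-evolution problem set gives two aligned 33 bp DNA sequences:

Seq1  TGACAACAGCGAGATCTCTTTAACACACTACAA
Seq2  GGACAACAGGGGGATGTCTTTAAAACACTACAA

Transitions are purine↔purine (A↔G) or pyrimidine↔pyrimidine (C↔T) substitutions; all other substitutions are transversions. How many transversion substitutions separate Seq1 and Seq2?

The sequences differ at positions 1 (T/G, transversion), 10 (C/G, transversion), 12 (A/G, transition), 16 (C/G, transversion), 24 (C/A, transversion).
Of the 5 differences, 1 transition and 4 transversions, so the answer is 4.

4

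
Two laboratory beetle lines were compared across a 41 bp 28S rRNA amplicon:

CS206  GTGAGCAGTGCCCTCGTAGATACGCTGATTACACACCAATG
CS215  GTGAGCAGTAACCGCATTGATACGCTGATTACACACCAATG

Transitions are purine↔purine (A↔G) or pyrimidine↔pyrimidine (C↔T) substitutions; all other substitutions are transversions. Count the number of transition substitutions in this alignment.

2

The sequences differ at positions 10 (G/A, transition), 11 (C/A, transversion), 14 (T/G, transversion), 16 (G/A, transition), 18 (A/T, transversion).
Of the 5 differences, 2 transitions and 3 transversions, so the answer is 2.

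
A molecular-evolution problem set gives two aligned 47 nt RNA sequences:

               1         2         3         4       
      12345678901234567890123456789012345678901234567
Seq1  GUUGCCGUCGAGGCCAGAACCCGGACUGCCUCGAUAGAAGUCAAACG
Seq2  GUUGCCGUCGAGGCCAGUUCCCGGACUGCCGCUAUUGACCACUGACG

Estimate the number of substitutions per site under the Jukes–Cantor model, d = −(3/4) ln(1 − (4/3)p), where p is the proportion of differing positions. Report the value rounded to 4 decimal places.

0.2502

The sequences differ at positions 18 (A/U), 19 (A/U), 31 (U/G), 33 (G/U), 36 (A/U), 39 (A/C), 40 (G/C), 41 (U/A), 43 (A/U), 44 (A/G).
p = 10/47 = 0.212766.
d = −0.75 · ln(1 − (4/3)·0.212766) = −0.75 · ln(0.716312) = −0.75 · (-0.333639) = 0.2502.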